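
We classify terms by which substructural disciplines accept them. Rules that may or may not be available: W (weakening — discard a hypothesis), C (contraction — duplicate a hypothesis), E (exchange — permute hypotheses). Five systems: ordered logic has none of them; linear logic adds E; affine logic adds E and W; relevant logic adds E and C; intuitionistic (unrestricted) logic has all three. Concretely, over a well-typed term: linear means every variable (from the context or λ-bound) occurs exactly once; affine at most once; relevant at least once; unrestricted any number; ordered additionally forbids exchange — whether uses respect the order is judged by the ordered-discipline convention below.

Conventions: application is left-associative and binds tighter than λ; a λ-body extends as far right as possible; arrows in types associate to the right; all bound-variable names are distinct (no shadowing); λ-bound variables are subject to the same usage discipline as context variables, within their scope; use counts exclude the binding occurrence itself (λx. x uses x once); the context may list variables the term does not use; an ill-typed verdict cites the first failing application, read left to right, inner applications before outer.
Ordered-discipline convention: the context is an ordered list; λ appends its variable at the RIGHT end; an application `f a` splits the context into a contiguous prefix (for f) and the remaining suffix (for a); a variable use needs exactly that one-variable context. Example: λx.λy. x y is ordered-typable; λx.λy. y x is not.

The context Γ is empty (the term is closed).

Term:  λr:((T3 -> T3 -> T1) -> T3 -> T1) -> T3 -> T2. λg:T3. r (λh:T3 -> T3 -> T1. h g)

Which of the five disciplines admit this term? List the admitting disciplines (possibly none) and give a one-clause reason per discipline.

admitted by: linear, affine, relevant, unrestricted
variable uses: r (λ-bound) ×1; g (λ-bound) ×1; h (λ-bound) ×1
uses in reading order: r, h, g
typing: the term checks, with type (((T3 -> T3 -> T1) -> T3 -> T1) -> T3 -> T2) -> T3 -> T3 -> T2
ordered: ✗, use order r, h, g needs exchange
linear: ✓, exactly-once usage across r, g, h
affine: ✓, none of r, g, h used more than once
relevant: ✓, r, g, h: all used, weakening unneeded
unrestricted: ✓, well-typed at (((T3 -> T3 -> T1) -> T3 -> T1) -> T3 -> T2) -> T3 -> T3 -> T2; no restrictions here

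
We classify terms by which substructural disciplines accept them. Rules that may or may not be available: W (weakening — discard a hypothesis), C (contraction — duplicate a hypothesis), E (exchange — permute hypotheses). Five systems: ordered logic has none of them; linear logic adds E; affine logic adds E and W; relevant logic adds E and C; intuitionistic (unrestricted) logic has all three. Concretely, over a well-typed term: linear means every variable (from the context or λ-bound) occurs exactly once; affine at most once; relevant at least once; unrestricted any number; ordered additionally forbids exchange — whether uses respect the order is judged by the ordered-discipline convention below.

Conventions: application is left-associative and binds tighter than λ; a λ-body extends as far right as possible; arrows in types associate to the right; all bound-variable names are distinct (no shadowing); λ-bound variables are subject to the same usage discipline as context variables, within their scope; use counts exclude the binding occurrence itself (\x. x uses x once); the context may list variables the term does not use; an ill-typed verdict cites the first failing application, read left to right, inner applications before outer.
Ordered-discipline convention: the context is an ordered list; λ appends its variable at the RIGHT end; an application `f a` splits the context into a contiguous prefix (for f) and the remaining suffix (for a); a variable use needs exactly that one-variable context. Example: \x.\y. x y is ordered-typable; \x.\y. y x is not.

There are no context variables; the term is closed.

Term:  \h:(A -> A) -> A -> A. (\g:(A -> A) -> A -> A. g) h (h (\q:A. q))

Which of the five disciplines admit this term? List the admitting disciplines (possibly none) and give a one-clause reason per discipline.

admitted in: relevant, unrestricted
variable uses: h (λ-bound): 2×, g (λ-bound): 1×, q (λ-bound): 1×
order of uses: g, h, h, q
typing: well-typed — term : ((A -> A) -> A -> A) -> A -> A
ordered: ✗ — repeated use of h ×2
linear: ✗ — repeated use of h ×2
affine: ✗ — repeated use of h ×2
relevant: ✓ — every one of h, g, q appears
unrestricted: ✓ — typability at ((A -> A) -> A -> A) -> A -> A is all that's needed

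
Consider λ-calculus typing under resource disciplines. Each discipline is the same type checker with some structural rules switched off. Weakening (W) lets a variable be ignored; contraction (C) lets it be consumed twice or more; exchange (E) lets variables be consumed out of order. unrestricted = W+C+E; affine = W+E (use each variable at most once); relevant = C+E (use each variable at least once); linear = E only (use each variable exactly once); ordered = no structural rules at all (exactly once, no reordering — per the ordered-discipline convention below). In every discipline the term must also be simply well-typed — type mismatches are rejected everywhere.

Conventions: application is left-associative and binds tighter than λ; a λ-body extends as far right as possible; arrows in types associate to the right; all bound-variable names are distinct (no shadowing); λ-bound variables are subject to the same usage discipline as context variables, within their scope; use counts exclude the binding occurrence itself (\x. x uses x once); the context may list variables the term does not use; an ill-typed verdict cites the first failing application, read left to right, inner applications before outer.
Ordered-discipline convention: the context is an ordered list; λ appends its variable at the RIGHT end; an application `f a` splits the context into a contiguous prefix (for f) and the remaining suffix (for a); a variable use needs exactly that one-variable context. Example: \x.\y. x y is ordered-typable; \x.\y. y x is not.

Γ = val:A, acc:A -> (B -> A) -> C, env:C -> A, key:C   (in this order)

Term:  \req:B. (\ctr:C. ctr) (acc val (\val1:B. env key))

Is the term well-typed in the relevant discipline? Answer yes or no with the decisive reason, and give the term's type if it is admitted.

no — req, val1 never used (weakening)
usage: val: 1×, acc: 1×, env: 1×, key: 1×, req [bound]: 0×, ctr [bound]: 1×, val1 [bound]: 0×
use order (left to right): ctr, acc, val, env, key
typing: well-typed — term : B -> C
summary: ordered ✗ | linear ✗ | affine ✓ | relevant ✗ | unrestricted ✓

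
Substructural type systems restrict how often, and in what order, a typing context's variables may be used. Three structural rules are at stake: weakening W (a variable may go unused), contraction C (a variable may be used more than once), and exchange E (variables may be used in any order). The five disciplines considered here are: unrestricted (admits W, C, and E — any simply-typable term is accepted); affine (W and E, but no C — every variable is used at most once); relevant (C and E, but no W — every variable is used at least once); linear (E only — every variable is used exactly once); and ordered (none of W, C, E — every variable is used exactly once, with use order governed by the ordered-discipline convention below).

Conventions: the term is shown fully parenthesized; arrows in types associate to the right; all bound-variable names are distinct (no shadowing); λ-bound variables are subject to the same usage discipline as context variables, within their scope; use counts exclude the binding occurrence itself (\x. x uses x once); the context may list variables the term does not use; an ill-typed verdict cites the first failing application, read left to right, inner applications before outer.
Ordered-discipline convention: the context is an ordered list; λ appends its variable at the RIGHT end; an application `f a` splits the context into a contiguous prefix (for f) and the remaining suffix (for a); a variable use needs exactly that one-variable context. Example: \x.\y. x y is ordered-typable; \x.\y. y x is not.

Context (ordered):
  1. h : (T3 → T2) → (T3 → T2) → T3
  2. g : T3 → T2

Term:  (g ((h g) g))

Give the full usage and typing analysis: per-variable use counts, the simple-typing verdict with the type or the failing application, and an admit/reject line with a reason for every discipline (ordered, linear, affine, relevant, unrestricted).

variable uses: h: 1, g: 3
use order (left to right): g, h, g, g
typing: the term checks, with type T2
ordered ✗ (needs contraction — g ×3)
linear ✗ (needs contraction — g ×3)
affine ✗ (needs contraction — g ×3)
relevant ✓ (at least one use each (h, g))
unrestricted ✓ (well-typed at T2; no restrictions here)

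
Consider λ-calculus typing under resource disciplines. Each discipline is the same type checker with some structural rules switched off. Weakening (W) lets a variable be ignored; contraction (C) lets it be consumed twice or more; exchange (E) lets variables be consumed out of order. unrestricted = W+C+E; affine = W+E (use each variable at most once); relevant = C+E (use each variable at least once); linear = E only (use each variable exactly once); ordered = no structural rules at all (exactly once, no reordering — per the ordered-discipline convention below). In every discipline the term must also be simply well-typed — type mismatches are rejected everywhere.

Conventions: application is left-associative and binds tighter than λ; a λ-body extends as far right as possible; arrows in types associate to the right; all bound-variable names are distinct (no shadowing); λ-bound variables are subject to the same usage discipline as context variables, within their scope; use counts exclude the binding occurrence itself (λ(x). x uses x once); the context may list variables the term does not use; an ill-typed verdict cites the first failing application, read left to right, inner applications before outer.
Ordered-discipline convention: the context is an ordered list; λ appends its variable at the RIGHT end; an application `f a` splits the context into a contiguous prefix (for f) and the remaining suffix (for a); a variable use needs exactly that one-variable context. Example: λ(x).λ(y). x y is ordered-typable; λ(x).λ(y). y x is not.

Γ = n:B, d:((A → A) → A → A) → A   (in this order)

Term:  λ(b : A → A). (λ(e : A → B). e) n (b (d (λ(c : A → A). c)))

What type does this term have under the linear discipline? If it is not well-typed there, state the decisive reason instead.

not well-typed under linear — not simply typable
variable uses: n: 1; d: 1; b (bound): 1; e (bound): 1; c (bound): 1
use order (left to right): e, n, b, d, c
typing: ill-typed: an application expects A → B but receives B
summary: ordered ✗, linear ✗, affine ✗, relevant ✗, unrestricted ✗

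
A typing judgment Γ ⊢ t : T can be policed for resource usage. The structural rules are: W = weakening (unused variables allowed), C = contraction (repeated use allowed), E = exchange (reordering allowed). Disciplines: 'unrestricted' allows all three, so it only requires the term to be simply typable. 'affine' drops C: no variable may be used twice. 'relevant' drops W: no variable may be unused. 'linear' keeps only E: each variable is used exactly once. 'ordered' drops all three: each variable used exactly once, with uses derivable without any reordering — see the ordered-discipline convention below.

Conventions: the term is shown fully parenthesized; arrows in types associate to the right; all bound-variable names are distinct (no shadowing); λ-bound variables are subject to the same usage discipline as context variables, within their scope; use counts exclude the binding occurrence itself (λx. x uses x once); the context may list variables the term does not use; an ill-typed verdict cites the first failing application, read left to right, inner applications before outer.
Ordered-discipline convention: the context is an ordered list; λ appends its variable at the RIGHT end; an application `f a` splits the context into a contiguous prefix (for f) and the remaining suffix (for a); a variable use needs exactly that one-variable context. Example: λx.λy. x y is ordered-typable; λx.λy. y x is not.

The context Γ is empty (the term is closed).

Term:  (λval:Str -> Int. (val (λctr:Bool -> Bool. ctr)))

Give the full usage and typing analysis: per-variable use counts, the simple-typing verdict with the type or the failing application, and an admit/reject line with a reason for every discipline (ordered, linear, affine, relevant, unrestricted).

use counts: val (bound)=1; ctr (bound)=1
left-to-right use order: val, ctr
typing: ill-typed: a function awaiting Str gets (Bool -> Bool) -> Bool -> Bool
ordered: ✗, a type mismatch blocks all five
linear: ✗, the type mismatch rejects it
affine: ✗, not simply typable
relevant: ✗, fails simple typing
unrestricted: ✗, a type mismatch blocks all five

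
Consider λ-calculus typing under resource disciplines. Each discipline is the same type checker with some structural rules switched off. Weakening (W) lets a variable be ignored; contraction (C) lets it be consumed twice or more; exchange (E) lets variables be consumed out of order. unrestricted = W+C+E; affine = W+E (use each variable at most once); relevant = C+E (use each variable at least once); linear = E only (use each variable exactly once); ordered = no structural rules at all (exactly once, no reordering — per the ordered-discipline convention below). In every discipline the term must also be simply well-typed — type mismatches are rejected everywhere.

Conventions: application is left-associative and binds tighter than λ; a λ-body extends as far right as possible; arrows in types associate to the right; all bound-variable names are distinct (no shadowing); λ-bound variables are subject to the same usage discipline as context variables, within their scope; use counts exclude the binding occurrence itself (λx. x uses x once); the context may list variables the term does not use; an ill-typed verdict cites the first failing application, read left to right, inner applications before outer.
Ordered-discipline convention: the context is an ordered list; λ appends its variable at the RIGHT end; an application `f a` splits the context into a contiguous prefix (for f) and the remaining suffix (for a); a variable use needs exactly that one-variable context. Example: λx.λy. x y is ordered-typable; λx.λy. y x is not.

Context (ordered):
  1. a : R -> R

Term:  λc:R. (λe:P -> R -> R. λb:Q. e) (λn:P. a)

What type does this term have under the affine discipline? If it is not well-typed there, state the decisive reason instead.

term : R -> Q -> P -> R -> R
usage: a: 1, c (λ-bound): 0, e (λ-bound): 1, b (λ-bound): 0, n (λ-bound): 0
left-to-right use order: e, a
typing: well-typed at R -> Q -> P -> R -> R
per-discipline verdicts: ordered ✗ · linear ✗ · affine ✓ · relevant ✗ · unrestricted ✓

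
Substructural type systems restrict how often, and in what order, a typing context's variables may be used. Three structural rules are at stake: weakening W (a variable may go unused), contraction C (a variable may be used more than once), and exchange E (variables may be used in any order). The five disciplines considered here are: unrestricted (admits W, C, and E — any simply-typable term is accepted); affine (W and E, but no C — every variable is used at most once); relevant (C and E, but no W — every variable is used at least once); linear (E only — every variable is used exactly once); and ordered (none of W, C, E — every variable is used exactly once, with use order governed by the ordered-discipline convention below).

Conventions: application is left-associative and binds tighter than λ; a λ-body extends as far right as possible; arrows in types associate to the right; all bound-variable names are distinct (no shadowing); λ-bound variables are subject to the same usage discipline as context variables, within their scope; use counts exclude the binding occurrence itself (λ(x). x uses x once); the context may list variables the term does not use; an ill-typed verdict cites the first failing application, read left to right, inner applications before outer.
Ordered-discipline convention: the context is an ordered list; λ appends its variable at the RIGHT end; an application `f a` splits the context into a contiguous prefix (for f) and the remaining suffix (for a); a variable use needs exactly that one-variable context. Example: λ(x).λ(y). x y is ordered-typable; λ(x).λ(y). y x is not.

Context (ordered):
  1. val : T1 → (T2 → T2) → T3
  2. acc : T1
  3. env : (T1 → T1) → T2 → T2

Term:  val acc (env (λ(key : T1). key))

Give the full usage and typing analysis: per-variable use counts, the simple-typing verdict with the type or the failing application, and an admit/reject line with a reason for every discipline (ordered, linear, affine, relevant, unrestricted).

use counts: val ×1, acc ×1, env ×1, key [bound] ×1
uses in reading order: val, acc, env, key
typing: well-typed at T3
ordered: ✓, single-use (val, acc, env, key), ordered derivation ok
linear: ✓, val, acc, env, key: one use apiece
affine: ✓, none of val, acc, env, key used more than once
relevant: ✓, at least one use each (val, acc, env, key)
unrestricted: ✓, simply typable at T3; W, C, E all held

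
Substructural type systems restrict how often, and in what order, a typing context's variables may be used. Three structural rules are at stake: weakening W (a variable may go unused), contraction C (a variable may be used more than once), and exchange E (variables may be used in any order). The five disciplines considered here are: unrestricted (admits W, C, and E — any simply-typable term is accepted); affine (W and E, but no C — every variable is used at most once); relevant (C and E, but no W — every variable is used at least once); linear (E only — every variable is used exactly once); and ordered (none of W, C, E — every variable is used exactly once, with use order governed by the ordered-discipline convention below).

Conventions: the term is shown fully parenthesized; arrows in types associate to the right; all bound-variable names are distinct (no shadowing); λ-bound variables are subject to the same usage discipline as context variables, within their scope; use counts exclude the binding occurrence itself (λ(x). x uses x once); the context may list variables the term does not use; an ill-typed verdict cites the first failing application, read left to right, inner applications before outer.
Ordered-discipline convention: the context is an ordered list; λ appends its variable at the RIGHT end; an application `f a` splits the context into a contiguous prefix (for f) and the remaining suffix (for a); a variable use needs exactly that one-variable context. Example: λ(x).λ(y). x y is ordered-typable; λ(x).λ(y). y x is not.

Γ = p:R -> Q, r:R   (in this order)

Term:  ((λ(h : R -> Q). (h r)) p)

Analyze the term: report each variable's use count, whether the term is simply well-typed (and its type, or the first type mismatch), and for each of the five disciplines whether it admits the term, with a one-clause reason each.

usage: p ×1; r ×1; h (λ-bound) ×1
order of uses: h, r, p
typing: the term checks, with type Q
ordered ✗ (use order h, r, p needs exchange)
linear ✓ (exactly-once usage across p, r, h)
affine ✓ (p, r, h: no repeats, contraction unneeded)
relevant ✓ (at least one use each (p, r, h))
unrestricted ✓ (well-typed at Q; no restrictions here)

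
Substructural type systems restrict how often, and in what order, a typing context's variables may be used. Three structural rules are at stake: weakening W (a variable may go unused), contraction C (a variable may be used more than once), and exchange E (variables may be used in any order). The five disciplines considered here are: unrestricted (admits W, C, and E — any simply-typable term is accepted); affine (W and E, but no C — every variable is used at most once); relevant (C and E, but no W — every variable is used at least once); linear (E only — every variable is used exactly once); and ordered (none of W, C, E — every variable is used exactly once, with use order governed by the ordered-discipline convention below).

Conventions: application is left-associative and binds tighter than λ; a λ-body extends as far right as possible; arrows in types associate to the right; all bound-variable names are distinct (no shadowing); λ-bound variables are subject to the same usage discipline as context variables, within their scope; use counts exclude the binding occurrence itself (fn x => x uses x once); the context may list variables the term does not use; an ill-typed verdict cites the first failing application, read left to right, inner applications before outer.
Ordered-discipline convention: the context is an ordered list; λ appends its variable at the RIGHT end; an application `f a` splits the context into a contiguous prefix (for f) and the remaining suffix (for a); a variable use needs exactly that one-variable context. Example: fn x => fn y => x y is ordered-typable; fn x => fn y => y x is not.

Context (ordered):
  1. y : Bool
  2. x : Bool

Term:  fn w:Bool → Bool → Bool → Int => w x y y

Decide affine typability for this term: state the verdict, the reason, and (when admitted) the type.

no — repeated use of y ×2
usage: y: 2×, x: 1×, w [bound]: 1×
uses in reading order: w, x, y, y
typing: the term checks, with type (Bool → Bool → Bool → Int) → Int
summary: ordered ✗ · linear ✗ · affine ✗ · relevant ✓ · unrestricted ✓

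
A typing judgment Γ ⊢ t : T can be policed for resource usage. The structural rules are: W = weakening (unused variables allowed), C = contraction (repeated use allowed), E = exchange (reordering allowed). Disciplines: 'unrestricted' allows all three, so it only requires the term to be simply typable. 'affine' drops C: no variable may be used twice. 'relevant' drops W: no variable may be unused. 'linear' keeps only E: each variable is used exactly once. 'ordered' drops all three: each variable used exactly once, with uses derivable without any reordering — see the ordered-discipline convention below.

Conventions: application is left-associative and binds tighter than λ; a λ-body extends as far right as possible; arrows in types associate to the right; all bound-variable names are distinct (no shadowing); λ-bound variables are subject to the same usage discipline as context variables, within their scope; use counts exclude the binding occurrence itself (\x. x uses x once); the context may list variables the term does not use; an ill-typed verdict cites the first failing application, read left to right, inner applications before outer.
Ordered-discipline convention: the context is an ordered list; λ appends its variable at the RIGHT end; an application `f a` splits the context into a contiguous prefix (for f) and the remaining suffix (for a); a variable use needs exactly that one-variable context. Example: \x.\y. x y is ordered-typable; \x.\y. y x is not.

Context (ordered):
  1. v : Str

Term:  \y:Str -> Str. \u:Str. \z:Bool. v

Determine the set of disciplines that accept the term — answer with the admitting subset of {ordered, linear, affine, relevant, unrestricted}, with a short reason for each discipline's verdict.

admitted in: affine, unrestricted
usage: v=1; y (bound)=0; u (bound)=0; z (bound)=0
use order (left to right): v
typing: ✓ — (Str -> Str) -> Str -> Bool -> Str
ordered ✗ (y, u, z left unused)
linear ✗ (y, u, z left unused)
affine ✓ (v, y, u, z: no repeats, contraction unneeded)
relevant ✗ (y, u, z left unused)
unrestricted ✓ (well-typed at (Str -> Str) -> Str -> Bool -> Str; no restrictions here)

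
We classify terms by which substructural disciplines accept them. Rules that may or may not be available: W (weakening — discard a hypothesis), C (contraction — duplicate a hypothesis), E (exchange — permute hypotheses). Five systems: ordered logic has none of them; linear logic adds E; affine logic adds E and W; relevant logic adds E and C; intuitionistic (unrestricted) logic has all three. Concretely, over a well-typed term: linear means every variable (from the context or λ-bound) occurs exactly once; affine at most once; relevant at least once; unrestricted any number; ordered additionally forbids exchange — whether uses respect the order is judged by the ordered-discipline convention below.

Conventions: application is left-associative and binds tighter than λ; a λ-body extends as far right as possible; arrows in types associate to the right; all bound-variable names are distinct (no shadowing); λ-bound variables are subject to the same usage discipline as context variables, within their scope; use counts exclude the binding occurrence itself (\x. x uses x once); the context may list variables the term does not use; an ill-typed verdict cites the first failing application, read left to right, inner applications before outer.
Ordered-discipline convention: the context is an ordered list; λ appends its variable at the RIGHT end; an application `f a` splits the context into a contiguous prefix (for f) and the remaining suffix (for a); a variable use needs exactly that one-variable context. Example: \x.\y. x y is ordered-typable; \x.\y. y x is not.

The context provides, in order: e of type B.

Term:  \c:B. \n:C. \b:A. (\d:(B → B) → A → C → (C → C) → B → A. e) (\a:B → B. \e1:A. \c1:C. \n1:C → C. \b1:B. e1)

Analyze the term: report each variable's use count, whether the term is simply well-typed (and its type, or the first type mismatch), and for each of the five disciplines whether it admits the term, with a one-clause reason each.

variable uses: e: 1×; c (bound): 0×; n (bound): 0×; b (bound): 0×; d (bound): 0×; a (bound): 0×; e1 (bound): 1×; c1 (bound): 0×; n1 (bound): 0×; b1 (bound): 0×
order of uses: e, e1
typing: the term checks, with type B → C → A → B
ordered: ✗, c, n, b, d, a, c1, n1, b1 never used (weakening)
linear: ✗, c, n, b, d, a, c1, n1, b1 never used (weakening)
affine: ✓, no duplicate uses among e, c, n, b, d, a, e1, c1, n1, b1
relevant: ✗, c, n, b, d, a, c1, n1, b1 never used (weakening)
unrestricted: ✓, type-checks (B → C → A → B) and nothing is barred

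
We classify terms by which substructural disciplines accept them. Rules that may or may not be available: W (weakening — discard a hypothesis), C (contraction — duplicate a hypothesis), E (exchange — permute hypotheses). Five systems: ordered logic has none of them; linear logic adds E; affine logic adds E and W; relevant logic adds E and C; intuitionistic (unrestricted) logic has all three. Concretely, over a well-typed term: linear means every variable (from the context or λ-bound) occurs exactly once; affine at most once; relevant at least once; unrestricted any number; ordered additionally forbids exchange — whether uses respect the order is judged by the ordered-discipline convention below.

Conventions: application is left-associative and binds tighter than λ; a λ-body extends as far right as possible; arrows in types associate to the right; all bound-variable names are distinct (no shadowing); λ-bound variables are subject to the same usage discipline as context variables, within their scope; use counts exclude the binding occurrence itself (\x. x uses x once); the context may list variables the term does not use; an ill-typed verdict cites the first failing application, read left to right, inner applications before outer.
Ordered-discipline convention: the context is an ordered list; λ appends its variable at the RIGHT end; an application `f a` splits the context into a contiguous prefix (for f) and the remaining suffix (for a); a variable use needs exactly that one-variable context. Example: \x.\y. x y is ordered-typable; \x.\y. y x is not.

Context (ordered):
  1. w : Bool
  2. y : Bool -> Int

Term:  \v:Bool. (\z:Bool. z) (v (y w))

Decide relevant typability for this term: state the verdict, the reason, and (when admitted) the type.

no — a type mismatch blocks all five
counts: w=1; y=1; v [bound]=1; z [bound]=1
left-to-right use order: z, v, y, w
typing: ill-typed: can't apply a value of type Bool
summary: ordered ✗ · linear ✗ · affine ✗ · relevant ✗ · unrestricted ✗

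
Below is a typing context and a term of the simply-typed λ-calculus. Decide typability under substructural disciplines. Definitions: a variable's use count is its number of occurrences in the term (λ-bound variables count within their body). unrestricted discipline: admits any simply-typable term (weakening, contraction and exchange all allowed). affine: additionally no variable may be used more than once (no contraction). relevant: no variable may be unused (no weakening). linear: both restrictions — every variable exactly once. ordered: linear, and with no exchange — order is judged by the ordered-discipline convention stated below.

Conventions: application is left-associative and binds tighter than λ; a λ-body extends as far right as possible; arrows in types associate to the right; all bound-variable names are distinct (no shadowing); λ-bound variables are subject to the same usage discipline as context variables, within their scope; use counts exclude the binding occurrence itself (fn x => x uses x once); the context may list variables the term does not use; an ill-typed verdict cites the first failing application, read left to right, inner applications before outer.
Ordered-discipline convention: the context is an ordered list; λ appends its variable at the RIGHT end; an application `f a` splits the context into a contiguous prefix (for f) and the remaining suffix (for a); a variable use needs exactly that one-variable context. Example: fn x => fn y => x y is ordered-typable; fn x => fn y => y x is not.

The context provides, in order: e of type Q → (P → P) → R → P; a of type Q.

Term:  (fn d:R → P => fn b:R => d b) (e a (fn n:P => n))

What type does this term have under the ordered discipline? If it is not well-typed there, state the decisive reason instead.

term : R → P
variable uses: e: 1×; a: 1×; d [bound]: 1×; b [bound]: 1×; n [bound]: 1×
order of uses: d, b, e, a, n
typing: well-typed at R → P
across the five disciplines: ordered ✓; linear ✓; affine ✓; relevant ✓; unrestricted ✓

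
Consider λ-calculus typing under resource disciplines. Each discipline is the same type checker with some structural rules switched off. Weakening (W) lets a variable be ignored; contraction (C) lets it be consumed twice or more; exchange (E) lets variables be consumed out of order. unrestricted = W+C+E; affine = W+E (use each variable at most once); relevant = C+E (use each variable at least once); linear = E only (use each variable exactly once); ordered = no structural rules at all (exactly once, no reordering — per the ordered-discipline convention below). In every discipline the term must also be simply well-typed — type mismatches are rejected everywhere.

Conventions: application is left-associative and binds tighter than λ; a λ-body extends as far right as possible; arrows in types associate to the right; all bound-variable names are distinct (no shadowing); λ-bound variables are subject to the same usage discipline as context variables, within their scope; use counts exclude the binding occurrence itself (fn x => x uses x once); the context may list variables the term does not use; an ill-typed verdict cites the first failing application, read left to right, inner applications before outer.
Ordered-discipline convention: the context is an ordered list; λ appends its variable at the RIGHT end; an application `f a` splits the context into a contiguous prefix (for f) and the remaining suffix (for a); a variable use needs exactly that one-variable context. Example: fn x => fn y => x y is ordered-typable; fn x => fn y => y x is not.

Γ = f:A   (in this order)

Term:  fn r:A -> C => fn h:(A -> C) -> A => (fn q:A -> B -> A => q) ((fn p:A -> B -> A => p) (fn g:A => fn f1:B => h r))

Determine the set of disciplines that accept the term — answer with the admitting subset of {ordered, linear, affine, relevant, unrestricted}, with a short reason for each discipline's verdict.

accepted by: affine, unrestricted
counts: f: 0; r (bound): 1; h (bound): 1; q (bound): 1; p (bound): 1; g (bound): 0; f1 (bound): 0
order of uses: q, p, h, r
typing: well-typed — term : (A -> C) -> ((A -> C) -> A) -> A -> B -> A
ordered: ✗ — f, g, f1 left unused
linear: ✗ — f, g, f1 left unused
affine: ✓ — no duplicate uses among f, r, h, q, p, g, f1
relevant: ✗ — f, g, f1 left unused
unrestricted: ✓ — typability at (A -> C) -> ((A -> C) -> A) -> A -> B -> A is all that's needed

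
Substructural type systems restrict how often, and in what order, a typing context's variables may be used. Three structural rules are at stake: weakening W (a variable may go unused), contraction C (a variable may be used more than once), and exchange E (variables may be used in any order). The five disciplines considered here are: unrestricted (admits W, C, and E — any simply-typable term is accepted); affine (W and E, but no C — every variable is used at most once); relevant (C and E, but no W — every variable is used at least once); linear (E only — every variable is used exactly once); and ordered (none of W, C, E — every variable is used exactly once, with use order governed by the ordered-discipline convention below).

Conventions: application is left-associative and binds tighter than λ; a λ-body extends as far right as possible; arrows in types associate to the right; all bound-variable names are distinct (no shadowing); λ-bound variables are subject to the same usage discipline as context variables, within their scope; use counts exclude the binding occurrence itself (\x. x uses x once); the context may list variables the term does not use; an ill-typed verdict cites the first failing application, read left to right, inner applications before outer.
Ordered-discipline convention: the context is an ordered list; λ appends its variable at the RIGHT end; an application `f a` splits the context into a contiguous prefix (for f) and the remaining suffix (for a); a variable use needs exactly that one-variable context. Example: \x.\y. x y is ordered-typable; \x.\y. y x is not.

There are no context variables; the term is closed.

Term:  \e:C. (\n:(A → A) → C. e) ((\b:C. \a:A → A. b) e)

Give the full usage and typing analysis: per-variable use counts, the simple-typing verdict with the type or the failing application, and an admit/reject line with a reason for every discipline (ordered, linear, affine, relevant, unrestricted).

variable uses: e (bound)=2, n (bound)=0, b (bound)=1, a (bound)=0
order of uses: e, b, e
typing: ✓ — C → C
ordered ✗ (uses contraction: e ×2; n, a never used (weakening))
linear ✗ (uses contraction: e ×2; n, a never used (weakening))
affine ✗ (uses contraction: e ×2)
relevant ✗ (n, a never used (weakening))
unrestricted ✓ (type-checks (C → C) and nothing is barred)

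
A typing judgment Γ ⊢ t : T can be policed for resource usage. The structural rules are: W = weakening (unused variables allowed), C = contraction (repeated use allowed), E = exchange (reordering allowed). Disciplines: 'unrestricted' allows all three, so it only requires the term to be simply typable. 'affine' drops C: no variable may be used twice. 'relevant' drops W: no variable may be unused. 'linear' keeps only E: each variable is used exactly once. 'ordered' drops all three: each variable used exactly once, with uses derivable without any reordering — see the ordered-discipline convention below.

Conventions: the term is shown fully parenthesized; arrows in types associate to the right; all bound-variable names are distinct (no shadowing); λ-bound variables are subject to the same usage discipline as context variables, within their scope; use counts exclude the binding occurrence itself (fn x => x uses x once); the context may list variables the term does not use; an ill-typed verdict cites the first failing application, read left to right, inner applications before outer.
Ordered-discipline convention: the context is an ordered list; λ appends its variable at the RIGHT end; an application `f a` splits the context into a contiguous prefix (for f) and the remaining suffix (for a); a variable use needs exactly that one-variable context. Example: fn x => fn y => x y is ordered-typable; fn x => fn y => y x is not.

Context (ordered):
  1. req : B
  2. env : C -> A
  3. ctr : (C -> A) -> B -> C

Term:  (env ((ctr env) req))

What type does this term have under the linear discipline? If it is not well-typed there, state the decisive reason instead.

not well-typed under linear — uses contraction: env ×2
variable uses: req: 1×, env: 2×, ctr: 1×
order of uses: env, ctr, env, req
typing: well-typed at A
across the five disciplines: ordered ✗ · linear ✗ · affine ✗ · relevant ✓ · unrestricted ✓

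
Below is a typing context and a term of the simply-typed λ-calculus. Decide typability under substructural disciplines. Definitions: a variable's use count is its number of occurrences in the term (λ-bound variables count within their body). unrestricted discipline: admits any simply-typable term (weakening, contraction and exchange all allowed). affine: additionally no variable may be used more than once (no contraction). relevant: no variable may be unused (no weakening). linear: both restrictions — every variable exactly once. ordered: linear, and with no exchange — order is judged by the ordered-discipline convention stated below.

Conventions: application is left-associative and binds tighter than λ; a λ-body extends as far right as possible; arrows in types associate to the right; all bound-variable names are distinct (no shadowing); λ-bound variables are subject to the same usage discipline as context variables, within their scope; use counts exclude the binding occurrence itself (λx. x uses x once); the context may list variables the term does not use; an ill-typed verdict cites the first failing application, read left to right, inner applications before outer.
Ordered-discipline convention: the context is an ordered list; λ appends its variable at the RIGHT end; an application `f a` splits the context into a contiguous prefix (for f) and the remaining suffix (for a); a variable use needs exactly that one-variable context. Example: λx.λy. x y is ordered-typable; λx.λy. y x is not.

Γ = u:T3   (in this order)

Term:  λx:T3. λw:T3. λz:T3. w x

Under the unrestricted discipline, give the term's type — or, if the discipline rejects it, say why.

not well-typed under unrestricted — a type mismatch blocks all five
usage: u ×0, x (λ-bound) ×1, w (λ-bound) ×1, z (λ-bound) ×0
order of uses: w, x
typing: ill-typed: non-arrow in function slot: T3
summary: ordered ✗, linear ✗, affine ✗, relevant ✗, unrestricted ✗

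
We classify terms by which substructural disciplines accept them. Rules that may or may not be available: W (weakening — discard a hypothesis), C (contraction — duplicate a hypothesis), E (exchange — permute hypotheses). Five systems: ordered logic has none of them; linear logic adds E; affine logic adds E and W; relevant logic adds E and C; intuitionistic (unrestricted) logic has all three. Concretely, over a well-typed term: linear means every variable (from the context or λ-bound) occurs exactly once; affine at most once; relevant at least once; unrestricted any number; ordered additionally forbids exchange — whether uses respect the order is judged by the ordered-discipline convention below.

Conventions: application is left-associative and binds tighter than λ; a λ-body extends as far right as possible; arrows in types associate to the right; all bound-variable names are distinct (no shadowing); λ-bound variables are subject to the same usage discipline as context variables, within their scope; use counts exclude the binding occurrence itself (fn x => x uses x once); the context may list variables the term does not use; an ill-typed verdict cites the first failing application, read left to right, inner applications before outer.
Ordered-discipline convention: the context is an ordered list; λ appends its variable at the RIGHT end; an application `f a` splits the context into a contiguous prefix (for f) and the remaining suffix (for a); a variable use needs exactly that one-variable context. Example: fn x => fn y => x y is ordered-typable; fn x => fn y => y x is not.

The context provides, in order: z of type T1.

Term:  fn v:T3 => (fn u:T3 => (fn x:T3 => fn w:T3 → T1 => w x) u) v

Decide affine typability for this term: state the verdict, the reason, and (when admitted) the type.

yes — none of z, v, u, x, w used more than once; term : T3 → (T3 → T1) → T1
counts: z: 0, v [bound]: 1, u [bound]: 1, x [bound]: 1, w [bound]: 1
order of uses: w, x, u, v
typing: well-typed — term : T3 → (T3 → T1) → T1
across the five disciplines: ordered ✗ | linear ✗ | affine ✓ | relevant ✗ | unrestricted ✓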